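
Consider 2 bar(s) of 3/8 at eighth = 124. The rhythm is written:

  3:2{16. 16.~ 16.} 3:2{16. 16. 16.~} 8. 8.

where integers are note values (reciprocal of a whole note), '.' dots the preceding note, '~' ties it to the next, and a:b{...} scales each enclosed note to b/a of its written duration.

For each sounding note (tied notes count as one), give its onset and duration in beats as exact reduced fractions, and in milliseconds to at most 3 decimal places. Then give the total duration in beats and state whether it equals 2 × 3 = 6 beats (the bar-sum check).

1) 0.0ms=0b +241.935ms=1/2b
2) 241.935ms=1/2b +483.871ms=1b
3) 725.806ms=3/2b +241.935ms=1/2b
4) 967.742ms=2b +241.935ms=1/2b
5) 1209.677ms=5/2b +967.742ms=2b
6) 2177.419ms=9/2b +725.806ms=3/2b
Σ=6b of 6 (124bpm 3/8) — PASS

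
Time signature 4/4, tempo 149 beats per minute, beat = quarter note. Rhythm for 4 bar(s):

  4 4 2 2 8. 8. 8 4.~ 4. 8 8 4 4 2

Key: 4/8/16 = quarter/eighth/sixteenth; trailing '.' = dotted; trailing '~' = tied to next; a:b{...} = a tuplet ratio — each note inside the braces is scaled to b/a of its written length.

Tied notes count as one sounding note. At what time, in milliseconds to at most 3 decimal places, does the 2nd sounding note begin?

note 2 onset = 1b = 402.685ms

1. 0.0ms @ 0 + 402.685ms (1)
2. 402.685ms @ 1 + 402.685ms (1)
3. 805.369ms @ 2 + 805.369ms (2)
4. 1610.738ms @ 4 + 805.369ms (2)
5. 2416.107ms @ 6 + 302.013ms (3/4)
6. 2718.121ms @ 27/4 + 302.013ms (3/4)
7. 3020.134ms @ 15/2 + 201.342ms (1/2)
8. 3221.477ms @ 8 + 1208.054ms (3)
9. 4429.53ms @ 11 + 201.342ms (1/2)
10. 4630.872ms @ 23/2 + 201.342ms (1/2)
11. 4832.215ms @ 12 + 402.685ms (1)
12. 5234.899ms @ 13 + 402.685ms (1)
13. 5637.584ms @ 14 + 805.369ms (2)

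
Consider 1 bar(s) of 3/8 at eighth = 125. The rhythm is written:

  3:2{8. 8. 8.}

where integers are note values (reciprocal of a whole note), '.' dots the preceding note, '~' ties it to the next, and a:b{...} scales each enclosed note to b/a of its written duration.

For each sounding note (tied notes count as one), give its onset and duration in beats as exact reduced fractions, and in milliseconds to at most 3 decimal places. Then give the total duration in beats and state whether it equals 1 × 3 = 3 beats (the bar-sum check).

1) 0.0ms=0b +480.0ms=1b
2) 480.0ms=1b +480.0ms=1b
3) 960.0ms=2b +480.0ms=1b
Σ=3b of 3 (125bpm 3/8) — PASS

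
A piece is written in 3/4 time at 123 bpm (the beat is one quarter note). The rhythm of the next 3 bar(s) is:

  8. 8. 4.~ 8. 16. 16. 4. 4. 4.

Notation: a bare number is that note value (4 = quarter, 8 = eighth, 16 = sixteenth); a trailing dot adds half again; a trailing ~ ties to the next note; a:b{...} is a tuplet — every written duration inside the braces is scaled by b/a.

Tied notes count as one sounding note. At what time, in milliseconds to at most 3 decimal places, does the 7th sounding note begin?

note 7 onset = 6b = 2926.829ms

1. 0.0ms @ 0 + 365.854ms (3/4)
2. 365.854ms @ 3/4 + 365.854ms (3/4)
3. 731.707ms @ 3/2 + 1097.561ms (9/4)
4. 1829.268ms @ 15/4 + 182.927ms (3/8)
5. 2012.195ms @ 33/8 + 182.927ms (3/8)
6. 2195.122ms @ 9/2 + 731.707ms (3/2)
7. 2926.829ms @ 6 + 731.707ms (3/2)
8. 3658.537ms @ 15/2 + 731.707ms (3/2)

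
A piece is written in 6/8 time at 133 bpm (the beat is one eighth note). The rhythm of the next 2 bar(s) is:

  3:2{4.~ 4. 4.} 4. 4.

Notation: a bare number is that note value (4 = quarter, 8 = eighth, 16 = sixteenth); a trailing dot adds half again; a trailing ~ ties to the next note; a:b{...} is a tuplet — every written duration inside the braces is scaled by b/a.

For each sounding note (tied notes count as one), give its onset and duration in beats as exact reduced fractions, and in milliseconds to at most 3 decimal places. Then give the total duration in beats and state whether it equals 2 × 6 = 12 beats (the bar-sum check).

1) 0.0ms=0b +1804.511ms=4b
2) 1804.511ms=4b +902.256ms=2b
3) 2706.767ms=6b +1353.383ms=3b
4) 4060.15ms=9b +1353.383ms=3b
Σ=12b of 12 (133bpm 6/8) — PASS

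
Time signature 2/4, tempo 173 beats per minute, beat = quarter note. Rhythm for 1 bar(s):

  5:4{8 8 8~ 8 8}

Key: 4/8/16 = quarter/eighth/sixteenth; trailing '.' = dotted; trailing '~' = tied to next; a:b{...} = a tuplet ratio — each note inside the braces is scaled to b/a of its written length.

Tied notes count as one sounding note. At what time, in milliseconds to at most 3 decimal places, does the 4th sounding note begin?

1. 0.0ms @ 0 + 138.728ms (2/5)
2. 138.728ms @ 2/5 + 138.728ms (2/5)
3. 277.457ms @ 4/5 + 277.457ms (4/5)
4. 554.913ms @ 8/5 + 138.728ms (2/5)

note 4 onset = 8/5b = 554.913ms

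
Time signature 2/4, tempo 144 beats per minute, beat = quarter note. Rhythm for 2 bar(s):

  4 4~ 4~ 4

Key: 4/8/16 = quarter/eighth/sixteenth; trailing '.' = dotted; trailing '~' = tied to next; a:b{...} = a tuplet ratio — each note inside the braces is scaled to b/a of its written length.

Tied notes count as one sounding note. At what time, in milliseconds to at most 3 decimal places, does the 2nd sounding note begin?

note 2 onset = 1b = 416.667ms

1. 0.0ms @ 0 + 416.667ms (1)
2. 416.667ms @ 1 + 1250.0ms (3)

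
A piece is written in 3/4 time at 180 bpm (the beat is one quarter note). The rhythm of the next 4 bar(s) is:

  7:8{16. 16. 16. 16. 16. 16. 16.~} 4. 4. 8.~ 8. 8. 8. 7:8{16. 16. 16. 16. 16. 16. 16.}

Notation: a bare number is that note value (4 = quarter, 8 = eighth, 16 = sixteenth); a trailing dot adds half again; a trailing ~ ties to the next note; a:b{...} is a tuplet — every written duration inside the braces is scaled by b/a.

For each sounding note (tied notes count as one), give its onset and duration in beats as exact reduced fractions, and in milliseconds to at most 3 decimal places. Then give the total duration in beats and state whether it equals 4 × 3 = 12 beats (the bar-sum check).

1) 0.0ms=0b +142.857ms=3/7b
2) 142.857ms=3/7b +142.857ms=3/7b
3) 285.714ms=6/7b +142.857ms=3/7b
4) 428.571ms=9/7b +142.857ms=3/7b
5) 571.429ms=12/7b +142.857ms=3/7b
6) 714.286ms=15/7b +142.857ms=3/7b
7) 857.143ms=18/7b +642.857ms=27/14b
8) 1500.0ms=9/2b +500.0ms=3/2b
9) 2000.0ms=6b +500.0ms=3/2b
10) 2500.0ms=15/2b +250.0ms=3/4b
11) 2750.0ms=33/4b +250.0ms=3/4b
12) 3000.0ms=9b +142.857ms=3/7b
13) 3142.857ms=66/7b +142.857ms=3/7b
14) 3285.714ms=69/7b +142.857ms=3/7b
15) 3428.571ms=72/7b +142.857ms=3/7b
16) 3571.429ms=75/7b +142.857ms=3/7b
17) 3714.286ms=78/7b +142.857ms=3/7b
18) 3857.143ms=81/7b +142.857ms=3/7b
Σ=12b of 12 (180bpm 3/4) — PASS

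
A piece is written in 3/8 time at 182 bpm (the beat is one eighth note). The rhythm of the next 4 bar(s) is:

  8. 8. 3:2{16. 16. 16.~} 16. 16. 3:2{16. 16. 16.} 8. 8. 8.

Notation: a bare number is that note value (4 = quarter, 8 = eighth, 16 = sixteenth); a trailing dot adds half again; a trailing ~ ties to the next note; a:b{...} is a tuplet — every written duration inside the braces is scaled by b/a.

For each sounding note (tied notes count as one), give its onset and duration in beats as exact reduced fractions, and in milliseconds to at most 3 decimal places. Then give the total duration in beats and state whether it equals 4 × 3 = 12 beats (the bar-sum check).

1) 0.0ms=0b +494.505ms=3/2b
2) 494.505ms=3/2b +494.505ms=3/2b
3) 989.011ms=3b +164.835ms=1/2b
4) 1153.846ms=7/2b +164.835ms=1/2b
5) 1318.681ms=4b +412.088ms=5/4b
6) 1730.769ms=21/4b +247.253ms=3/4b
7) 1978.022ms=6b +164.835ms=1/2b
8) 2142.857ms=13/2b +164.835ms=1/2b
9) 2307.692ms=7b +164.835ms=1/2b
10) 2472.527ms=15/2b +494.505ms=3/2b
11) 2967.033ms=9b +494.505ms=3/2b
12) 3461.538ms=21/2b +494.505ms=3/2b
Σ=12b of 12 (182bpm 3/8) — PASS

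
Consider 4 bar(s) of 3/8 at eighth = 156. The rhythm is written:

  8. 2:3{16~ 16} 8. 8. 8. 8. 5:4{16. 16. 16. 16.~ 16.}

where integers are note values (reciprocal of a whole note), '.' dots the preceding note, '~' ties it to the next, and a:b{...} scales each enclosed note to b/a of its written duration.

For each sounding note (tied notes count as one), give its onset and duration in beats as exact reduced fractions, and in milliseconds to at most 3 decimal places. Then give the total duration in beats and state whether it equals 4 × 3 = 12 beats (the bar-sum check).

1) 0.0ms=0b +576.923ms=3/2b
2) 576.923ms=3/2b +576.923ms=3/2b
3) 1153.846ms=3b +576.923ms=3/2b
4) 1730.769ms=9/2b +576.923ms=3/2b
5) 2307.692ms=6b +576.923ms=3/2b
6) 2884.615ms=15/2b +576.923ms=3/2b
7) 3461.538ms=9b +230.769ms=3/5b
8) 3692.308ms=48/5b +230.769ms=3/5b
9) 3923.077ms=51/5b +230.769ms=3/5b
10) 4153.846ms=54/5b +461.538ms=6/5b
Σ=12b of 12 (156bpm 3/8) — PASS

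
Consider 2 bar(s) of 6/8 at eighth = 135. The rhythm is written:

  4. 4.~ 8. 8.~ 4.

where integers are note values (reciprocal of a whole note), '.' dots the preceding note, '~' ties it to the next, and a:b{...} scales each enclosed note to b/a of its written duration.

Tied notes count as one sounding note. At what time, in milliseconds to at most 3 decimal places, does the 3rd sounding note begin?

1. 0.0ms @ 0 + 1333.333ms (3)
2. 1333.333ms @ 3 + 2000.0ms (9/2)
3. 3333.333ms @ 15/2 + 2000.0ms (9/2)

note 3 onset = 15/2b = 3333.333ms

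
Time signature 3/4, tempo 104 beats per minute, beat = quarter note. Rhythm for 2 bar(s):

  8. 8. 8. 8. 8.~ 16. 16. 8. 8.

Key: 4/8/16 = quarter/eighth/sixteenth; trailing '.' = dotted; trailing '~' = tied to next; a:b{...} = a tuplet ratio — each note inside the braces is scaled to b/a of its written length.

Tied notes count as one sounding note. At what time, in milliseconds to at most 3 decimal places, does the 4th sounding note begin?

note 4 onset = 9/4b = 1298.077ms

1. 0.0ms @ 0 + 432.692ms (3/4)
2. 432.692ms @ 3/4 + 432.692ms (3/4)
3. 865.385ms @ 3/2 + 432.692ms (3/4)
4. 1298.077ms @ 9/4 + 432.692ms (3/4)
5. 1730.769ms @ 3 + 649.038ms (9/8)
6. 2379.808ms @ 33/8 + 216.346ms (3/8)
7. 2596.154ms @ 9/2 + 432.692ms (3/4)
8. 3028.846ms @ 21/4 + 432.692ms (3/4)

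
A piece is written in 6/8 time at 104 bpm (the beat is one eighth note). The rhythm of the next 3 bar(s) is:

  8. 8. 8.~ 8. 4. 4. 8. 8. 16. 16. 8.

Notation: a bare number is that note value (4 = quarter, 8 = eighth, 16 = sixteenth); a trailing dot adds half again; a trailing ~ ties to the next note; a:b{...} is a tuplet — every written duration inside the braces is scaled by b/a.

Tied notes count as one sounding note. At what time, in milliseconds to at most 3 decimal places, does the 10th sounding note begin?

1. 0.0ms @ 0 + 865.385ms (3/2)
2. 865.385ms @ 3/2 + 865.385ms (3/2)
3. 1730.769ms @ 3 + 1730.769ms (3)
4. 3461.538ms @ 6 + 1730.769ms (3)
5. 5192.308ms @ 9 + 1730.769ms (3)
6. 6923.077ms @ 12 + 865.385ms (3/2)
7. 7788.462ms @ 27/2 + 865.385ms (3/2)
8. 8653.846ms @ 15 + 432.692ms (3/4)
9. 9086.538ms @ 63/4 + 432.692ms (3/4)
10. 9519.231ms @ 33/2 + 865.385ms (3/2)

note 10 onset = 33/2b = 9519.231ms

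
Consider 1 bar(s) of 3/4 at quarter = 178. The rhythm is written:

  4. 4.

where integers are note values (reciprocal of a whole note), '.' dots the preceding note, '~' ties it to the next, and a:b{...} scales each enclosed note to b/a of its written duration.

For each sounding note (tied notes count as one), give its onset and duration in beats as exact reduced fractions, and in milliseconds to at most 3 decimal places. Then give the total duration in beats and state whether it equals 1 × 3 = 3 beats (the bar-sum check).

1) 0.0ms=0b +505.618ms=3/2b
2) 505.618ms=3/2b +505.618ms=3/2b
Σ=3b of 3 (178bpm 3/4) — PASS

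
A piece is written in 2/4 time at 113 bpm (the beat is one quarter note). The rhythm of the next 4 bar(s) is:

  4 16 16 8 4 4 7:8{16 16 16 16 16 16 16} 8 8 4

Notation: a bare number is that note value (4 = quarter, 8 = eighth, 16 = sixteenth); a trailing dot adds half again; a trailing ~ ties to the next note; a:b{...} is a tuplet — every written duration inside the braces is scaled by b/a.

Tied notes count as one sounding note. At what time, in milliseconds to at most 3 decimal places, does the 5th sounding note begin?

note 5 onset = 2b = 1061.947ms

1. 0.0ms @ 0 + 530.973ms (1)
2. 530.973ms @ 1 + 132.743ms (1/4)
3. 663.717ms @ 5/4 + 132.743ms (1/4)
4. 796.46ms @ 3/2 + 265.487ms (1/2)
5. 1061.947ms @ 2 + 530.973ms (1)
6. 1592.92ms @ 3 + 530.973ms (1)
7. 2123.894ms @ 4 + 151.707ms (2/7)
8. 2275.601ms @ 30/7 + 151.707ms (2/7)
9. 2427.307ms @ 32/7 + 151.707ms (2/7)
10. 2579.014ms @ 34/7 + 151.707ms (2/7)
11. 2730.721ms @ 36/7 + 151.707ms (2/7)
12. 2882.427ms @ 38/7 + 151.707ms (2/7)
13. 3034.134ms @ 40/7 + 151.707ms (2/7)
14. 3185.841ms @ 6 + 265.487ms (1/2)
15. 3451.327ms @ 13/2 + 265.487ms (1/2)
16. 3716.814ms @ 7 + 530.973ms (1)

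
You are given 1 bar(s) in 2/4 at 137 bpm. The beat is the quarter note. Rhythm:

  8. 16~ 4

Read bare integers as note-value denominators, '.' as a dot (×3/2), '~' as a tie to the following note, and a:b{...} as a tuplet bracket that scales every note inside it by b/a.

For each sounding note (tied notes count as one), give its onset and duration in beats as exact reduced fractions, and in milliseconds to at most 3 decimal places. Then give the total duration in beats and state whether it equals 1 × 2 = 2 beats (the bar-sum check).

1) 0.0ms=0b +328.467ms=3/4b
2) 328.467ms=3/4b +547.445ms=5/4b
Σ=2b of 2 (137bpm 2/4) — PASS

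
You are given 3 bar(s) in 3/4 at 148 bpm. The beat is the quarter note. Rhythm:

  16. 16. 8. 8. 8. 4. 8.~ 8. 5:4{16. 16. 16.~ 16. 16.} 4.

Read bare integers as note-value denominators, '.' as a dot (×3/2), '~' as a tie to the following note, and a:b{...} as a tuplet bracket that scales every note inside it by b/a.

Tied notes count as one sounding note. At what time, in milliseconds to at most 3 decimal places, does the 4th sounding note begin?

note 4 onset = 3/2b = 608.108ms

1. 0.0ms @ 0 + 152.027ms (3/8)
2. 152.027ms @ 3/8 + 152.027ms (3/8)
3. 304.054ms @ 3/4 + 304.054ms (3/4)
4. 608.108ms @ 3/2 + 304.054ms (3/4)
5. 912.162ms @ 9/4 + 304.054ms (3/4)
6. 1216.216ms @ 3 + 608.108ms (3/2)
7. 1824.324ms @ 9/2 + 608.108ms (3/2)
8. 2432.432ms @ 6 + 121.622ms (3/10)
9. 2554.054ms @ 63/10 + 121.622ms (3/10)
10. 2675.676ms @ 33/5 + 243.243ms (3/5)
11. 2918.919ms @ 36/5 + 121.622ms (3/10)
12. 3040.541ms @ 15/2 + 608.108ms (3/2)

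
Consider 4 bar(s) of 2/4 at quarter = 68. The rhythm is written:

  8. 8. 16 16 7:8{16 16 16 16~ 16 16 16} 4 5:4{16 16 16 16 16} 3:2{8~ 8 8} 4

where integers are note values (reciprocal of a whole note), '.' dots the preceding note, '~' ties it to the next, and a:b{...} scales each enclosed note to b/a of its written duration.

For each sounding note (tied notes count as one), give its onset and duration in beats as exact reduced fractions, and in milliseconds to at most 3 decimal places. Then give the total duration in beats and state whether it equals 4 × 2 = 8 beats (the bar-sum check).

1) 0.0ms=0b +661.765ms=3/4b
2) 661.765ms=3/4b +661.765ms=3/4b
3) 1323.529ms=3/2b +220.588ms=1/4b
4) 1544.118ms=7/4b +220.588ms=1/4b
5) 1764.706ms=2b +252.101ms=2/7b
6) 2016.807ms=16/7b +252.101ms=2/7b
7) 2268.908ms=18/7b +252.101ms=2/7b
8) 2521.008ms=20/7b +504.202ms=4/7b
9) 3025.21ms=24/7b +252.101ms=2/7b
10) 3277.311ms=26/7b +252.101ms=2/7b
11) 3529.412ms=4b +882.353ms=1b
12) 4411.765ms=5b +176.471ms=1/5b
13) 4588.235ms=26/5b +176.471ms=1/5b
14) 4764.706ms=27/5b +176.471ms=1/5b
15) 4941.176ms=28/5b +176.471ms=1/5b
16) 5117.647ms=29/5b +176.471ms=1/5b
17) 5294.118ms=6b +588.235ms=2/3b
18) 5882.353ms=20/3b +294.118ms=1/3b
19) 6176.471ms=7b +882.353ms=1b
Σ=8b of 8 (68bpm 2/4) — PASS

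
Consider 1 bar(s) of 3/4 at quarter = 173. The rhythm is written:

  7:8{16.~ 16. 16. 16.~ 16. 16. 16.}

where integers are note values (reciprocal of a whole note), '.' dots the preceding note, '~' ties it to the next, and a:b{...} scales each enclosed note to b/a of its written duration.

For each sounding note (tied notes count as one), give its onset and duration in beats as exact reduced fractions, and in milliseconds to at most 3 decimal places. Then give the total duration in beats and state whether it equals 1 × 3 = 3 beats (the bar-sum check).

1) 0.0ms=0b +297.275ms=6/7b
2) 297.275ms=6/7b +148.637ms=3/7b
3) 445.912ms=9/7b +297.275ms=6/7b
4) 743.187ms=15/7b +148.637ms=3/7b
5) 891.825ms=18/7b +148.637ms=3/7b
Σ=3b of 3 (173bpm 3/4) — PASS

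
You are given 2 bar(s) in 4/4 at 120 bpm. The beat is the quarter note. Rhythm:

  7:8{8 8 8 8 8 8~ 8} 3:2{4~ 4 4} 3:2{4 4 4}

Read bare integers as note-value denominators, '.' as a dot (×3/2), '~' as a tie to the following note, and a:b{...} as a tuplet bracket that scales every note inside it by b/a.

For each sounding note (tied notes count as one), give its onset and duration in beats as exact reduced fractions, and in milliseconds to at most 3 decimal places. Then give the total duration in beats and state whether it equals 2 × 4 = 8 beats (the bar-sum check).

1) 0.0ms=0b +285.714ms=4/7b
2) 285.714ms=4/7b +285.714ms=4/7b
3) 571.429ms=8/7b +285.714ms=4/7b
4) 857.143ms=12/7b +285.714ms=4/7b
5) 1142.857ms=16/7b +285.714ms=4/7b
6) 1428.571ms=20/7b +571.429ms=8/7b
7) 2000.0ms=4b +666.667ms=4/3b
8) 2666.667ms=16/3b +333.333ms=2/3b
9) 3000.0ms=6b +333.333ms=2/3b
10) 3333.333ms=20/3b +333.333ms=2/3b
11) 3666.667ms=22/3b +333.333ms=2/3b
Σ=8b of 8 (120bpm 4/4) — PASS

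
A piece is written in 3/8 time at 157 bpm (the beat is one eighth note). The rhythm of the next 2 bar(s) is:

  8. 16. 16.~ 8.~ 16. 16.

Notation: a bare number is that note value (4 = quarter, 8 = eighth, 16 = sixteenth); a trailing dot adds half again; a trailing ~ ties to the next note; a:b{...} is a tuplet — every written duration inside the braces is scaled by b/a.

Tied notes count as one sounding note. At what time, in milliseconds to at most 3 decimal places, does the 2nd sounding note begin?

1. 0.0ms @ 0 + 573.248ms (3/2)
2. 573.248ms @ 3/2 + 286.624ms (3/4)
3. 859.873ms @ 9/4 + 1146.497ms (3)
4. 2006.369ms @ 21/4 + 286.624ms (3/4)

note 2 onset = 3/2b = 573.248ms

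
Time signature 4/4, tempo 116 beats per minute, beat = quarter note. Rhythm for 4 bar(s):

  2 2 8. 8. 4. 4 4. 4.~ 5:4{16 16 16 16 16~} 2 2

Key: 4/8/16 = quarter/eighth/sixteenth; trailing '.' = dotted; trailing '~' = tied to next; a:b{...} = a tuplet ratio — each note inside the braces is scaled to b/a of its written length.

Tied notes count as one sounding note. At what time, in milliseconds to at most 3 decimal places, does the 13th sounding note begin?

note 13 onset = 14b = 7241.379ms

1. 0.0ms @ 0 + 1034.483ms (2)
2. 1034.483ms @ 2 + 1034.483ms (2)
3. 2068.966ms @ 4 + 387.931ms (3/4)
4. 2456.897ms @ 19/4 + 387.931ms (3/4)
5. 2844.828ms @ 11/2 + 775.862ms (3/2)
6. 3620.69ms @ 7 + 517.241ms (1)
7. 4137.931ms @ 8 + 775.862ms (3/2)
8. 4913.793ms @ 19/2 + 879.31ms (17/10)
9. 5793.103ms @ 56/5 + 103.448ms (1/5)
10. 5896.552ms @ 57/5 + 103.448ms (1/5)
11. 6000.0ms @ 58/5 + 103.448ms (1/5)
12. 6103.448ms @ 59/5 + 1137.931ms (11/5)
13. 7241.379ms @ 14 + 1034.483ms (2)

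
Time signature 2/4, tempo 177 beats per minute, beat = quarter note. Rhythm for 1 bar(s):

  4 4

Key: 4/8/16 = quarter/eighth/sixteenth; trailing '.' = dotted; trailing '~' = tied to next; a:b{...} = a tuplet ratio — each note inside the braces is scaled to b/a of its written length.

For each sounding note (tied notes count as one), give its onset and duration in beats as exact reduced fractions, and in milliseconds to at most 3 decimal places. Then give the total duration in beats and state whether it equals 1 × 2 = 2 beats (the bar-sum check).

1) 0.0ms=0b +338.983ms=1b
2) 338.983ms=1b +338.983ms=1b
Σ=2b of 2 (177bpm 2/4) — PASS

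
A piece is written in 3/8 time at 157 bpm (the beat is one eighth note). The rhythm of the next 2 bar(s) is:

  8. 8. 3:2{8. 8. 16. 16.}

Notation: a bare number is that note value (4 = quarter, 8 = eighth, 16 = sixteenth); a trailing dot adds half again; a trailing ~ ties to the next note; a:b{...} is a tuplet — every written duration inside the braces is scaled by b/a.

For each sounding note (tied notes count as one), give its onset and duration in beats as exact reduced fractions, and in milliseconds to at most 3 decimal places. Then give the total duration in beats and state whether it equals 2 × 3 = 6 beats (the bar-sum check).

1) 0.0ms=0b +573.248ms=3/2b
2) 573.248ms=3/2b +573.248ms=3/2b
3) 1146.497ms=3b +382.166ms=1b
4) 1528.662ms=4b +382.166ms=1b
5) 1910.828ms=5b +191.083ms=1/2b
6) 2101.911ms=11/2b +191.083ms=1/2b
Σ=6b of 6 (157bpm 3/8) — PASS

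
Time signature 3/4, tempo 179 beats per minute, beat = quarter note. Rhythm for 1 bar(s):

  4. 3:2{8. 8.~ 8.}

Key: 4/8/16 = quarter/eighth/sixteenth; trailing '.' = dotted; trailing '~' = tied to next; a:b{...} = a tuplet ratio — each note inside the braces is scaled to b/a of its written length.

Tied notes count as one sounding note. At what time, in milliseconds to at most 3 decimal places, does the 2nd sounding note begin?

note 2 onset = 3/2b = 502.793ms

1. 0.0ms @ 0 + 502.793ms (3/2)
2. 502.793ms @ 3/2 + 167.598ms (1/2)
3. 670.391ms @ 2 + 335.196ms (1)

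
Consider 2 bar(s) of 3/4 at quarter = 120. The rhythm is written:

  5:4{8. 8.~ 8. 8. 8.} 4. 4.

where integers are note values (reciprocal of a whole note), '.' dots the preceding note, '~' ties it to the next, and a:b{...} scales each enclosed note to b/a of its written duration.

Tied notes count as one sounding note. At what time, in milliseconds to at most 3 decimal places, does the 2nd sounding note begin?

1. 0.0ms @ 0 + 300.0ms (3/5)
2. 300.0ms @ 3/5 + 600.0ms (6/5)
3. 900.0ms @ 9/5 + 300.0ms (3/5)
4. 1200.0ms @ 12/5 + 300.0ms (3/5)
5. 1500.0ms @ 3 + 750.0ms (3/2)
6. 2250.0ms @ 9/2 + 750.0ms (3/2)

note 2 onset = 3/5b = 300.0ms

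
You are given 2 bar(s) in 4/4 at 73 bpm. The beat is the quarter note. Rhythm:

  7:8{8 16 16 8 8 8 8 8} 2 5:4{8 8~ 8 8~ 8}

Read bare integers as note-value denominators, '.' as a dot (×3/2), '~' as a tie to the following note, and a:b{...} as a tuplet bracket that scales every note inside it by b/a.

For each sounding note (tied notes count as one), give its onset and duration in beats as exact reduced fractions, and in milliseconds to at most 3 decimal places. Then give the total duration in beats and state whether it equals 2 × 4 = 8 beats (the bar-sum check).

1) 0.0ms=0b +469.667ms=4/7b
2) 469.667ms=4/7b +234.834ms=2/7b
3) 704.501ms=6/7b +234.834ms=2/7b
4) 939.335ms=8/7b +469.667ms=4/7b
5) 1409.002ms=12/7b +469.667ms=4/7b
6) 1878.669ms=16/7b +469.667ms=4/7b
7) 2348.337ms=20/7b +469.667ms=4/7b
8) 2818.004ms=24/7b +469.667ms=4/7b
9) 3287.671ms=4b +1643.836ms=2b
10) 4931.507ms=6b +328.767ms=2/5b
11) 5260.274ms=32/5b +657.534ms=4/5b
12) 5917.808ms=36/5b +657.534ms=4/5b
Σ=8b of 8 (73bpm 4/4) — PASS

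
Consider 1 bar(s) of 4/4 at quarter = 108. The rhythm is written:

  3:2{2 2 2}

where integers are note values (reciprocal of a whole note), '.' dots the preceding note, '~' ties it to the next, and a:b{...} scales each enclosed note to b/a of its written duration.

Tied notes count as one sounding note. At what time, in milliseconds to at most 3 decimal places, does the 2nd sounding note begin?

note 2 onset = 4/3b = 740.741ms

1. 0.0ms @ 0 + 740.741ms (4/3)
2. 740.741ms @ 4/3 + 740.741ms (4/3)
3. 1481.481ms @ 8/3 + 740.741ms (4/3)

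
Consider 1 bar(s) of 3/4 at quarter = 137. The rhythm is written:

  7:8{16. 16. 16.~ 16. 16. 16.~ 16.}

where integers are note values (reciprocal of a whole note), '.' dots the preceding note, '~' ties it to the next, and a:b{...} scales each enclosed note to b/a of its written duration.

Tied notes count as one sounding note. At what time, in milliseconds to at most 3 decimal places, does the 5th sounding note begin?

1. 0.0ms @ 0 + 187.696ms (3/7)
2. 187.696ms @ 3/7 + 187.696ms (3/7)
3. 375.391ms @ 6/7 + 375.391ms (6/7)
4. 750.782ms @ 12/7 + 187.696ms (3/7)
5. 938.478ms @ 15/7 + 375.391ms (6/7)

note 5 onset = 15/7b = 938.478ms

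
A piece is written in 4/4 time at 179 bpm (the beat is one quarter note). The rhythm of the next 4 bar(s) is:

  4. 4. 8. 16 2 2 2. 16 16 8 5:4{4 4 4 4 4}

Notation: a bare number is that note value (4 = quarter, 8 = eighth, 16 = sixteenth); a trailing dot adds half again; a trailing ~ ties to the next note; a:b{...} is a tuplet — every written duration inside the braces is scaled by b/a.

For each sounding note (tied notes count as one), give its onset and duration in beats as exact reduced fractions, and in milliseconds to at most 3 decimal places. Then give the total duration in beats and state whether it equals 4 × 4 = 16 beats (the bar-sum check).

1) 0.0ms=0b +502.793ms=3/2b
2) 502.793ms=3/2b +502.793ms=3/2b
3) 1005.587ms=3b +251.397ms=3/4b
4) 1256.983ms=15/4b +83.799ms=1/4b
5) 1340.782ms=4b +670.391ms=2b
6) 2011.173ms=6b +670.391ms=2b
7) 2681.564ms=8b +1005.587ms=3b
8) 3687.151ms=11b +83.799ms=1/4b
9) 3770.95ms=45/4b +83.799ms=1/4b
10) 3854.749ms=23/2b +167.598ms=1/2b
11) 4022.346ms=12b +268.156ms=4/5b
12) 4290.503ms=64/5b +268.156ms=4/5b
13) 4558.659ms=68/5b +268.156ms=4/5b
14) 4826.816ms=72/5b +268.156ms=4/5b
15) 5094.972ms=76/5b +268.156ms=4/5b
Σ=16b of 16 (179bpm 4/4) — PASS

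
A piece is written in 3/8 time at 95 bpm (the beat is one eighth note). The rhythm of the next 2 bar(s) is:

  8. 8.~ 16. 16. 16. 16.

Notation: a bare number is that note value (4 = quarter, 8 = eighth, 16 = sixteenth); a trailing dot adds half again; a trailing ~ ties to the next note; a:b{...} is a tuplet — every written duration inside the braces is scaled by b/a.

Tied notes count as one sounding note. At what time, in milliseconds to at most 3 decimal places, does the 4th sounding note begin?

1. 0.0ms @ 0 + 947.368ms (3/2)
2. 947.368ms @ 3/2 + 1421.053ms (9/4)
3. 2368.421ms @ 15/4 + 473.684ms (3/4)
4. 2842.105ms @ 9/2 + 473.684ms (3/4)
5. 3315.789ms @ 21/4 + 473.684ms (3/4)

note 4 onset = 9/2b = 2842.105ms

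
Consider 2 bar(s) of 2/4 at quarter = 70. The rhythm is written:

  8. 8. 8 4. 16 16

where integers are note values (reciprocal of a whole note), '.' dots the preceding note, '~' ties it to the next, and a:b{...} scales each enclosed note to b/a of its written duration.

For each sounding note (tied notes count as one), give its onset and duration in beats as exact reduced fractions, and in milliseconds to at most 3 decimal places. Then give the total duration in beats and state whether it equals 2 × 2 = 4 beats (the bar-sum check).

1) 0.0ms=0b +642.857ms=3/4b
2) 642.857ms=3/4b +642.857ms=3/4b
3) 1285.714ms=3/2b +428.571ms=1/2b
4) 1714.286ms=2b +1285.714ms=3/2b
5) 3000.0ms=7/2b +214.286ms=1/4b
6) 3214.286ms=15/4b +214.286ms=1/4b
Σ=4b of 4 (70bpm 2/4) — PASS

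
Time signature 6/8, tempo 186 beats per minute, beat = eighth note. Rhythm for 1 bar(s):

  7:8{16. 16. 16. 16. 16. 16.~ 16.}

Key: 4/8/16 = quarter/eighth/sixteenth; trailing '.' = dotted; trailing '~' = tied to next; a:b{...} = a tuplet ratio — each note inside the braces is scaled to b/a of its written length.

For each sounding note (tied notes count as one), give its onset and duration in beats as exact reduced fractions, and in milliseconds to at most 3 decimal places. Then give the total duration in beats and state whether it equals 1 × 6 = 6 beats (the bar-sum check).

1) 0.0ms=0b +276.498ms=6/7b
2) 276.498ms=6/7b +276.498ms=6/7b
3) 552.995ms=12/7b +276.498ms=6/7b
4) 829.493ms=18/7b +276.498ms=6/7b
5) 1105.991ms=24/7b +276.498ms=6/7b
6) 1382.488ms=30/7b +552.995ms=12/7b
Σ=6b of 6 (186bpm 6/8) — PASS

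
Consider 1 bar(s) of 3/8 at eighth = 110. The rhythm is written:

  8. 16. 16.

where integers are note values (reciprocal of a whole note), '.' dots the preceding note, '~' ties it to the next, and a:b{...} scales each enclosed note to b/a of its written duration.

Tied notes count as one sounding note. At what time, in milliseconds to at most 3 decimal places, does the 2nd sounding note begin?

1. 0.0ms @ 0 + 818.182ms (3/2)
2. 818.182ms @ 3/2 + 409.091ms (3/4)
3. 1227.273ms @ 9/4 + 409.091ms (3/4)

note 2 onset = 3/2b = 818.182ms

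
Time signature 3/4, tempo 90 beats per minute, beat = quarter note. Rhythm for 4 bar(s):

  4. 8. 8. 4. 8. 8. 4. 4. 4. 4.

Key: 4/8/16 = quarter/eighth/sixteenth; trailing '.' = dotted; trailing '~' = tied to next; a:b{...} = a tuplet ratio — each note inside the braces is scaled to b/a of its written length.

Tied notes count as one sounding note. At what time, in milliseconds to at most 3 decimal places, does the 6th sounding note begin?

note 6 onset = 21/4b = 3500.0ms

1. 0.0ms @ 0 + 1000.0ms (3/2)
2. 1000.0ms @ 3/2 + 500.0ms (3/4)
3. 1500.0ms @ 9/4 + 500.0ms (3/4)
4. 2000.0ms @ 3 + 1000.0ms (3/2)
5. 3000.0ms @ 9/2 + 500.0ms (3/4)
6. 3500.0ms @ 21/4 + 500.0ms (3/4)
7. 4000.0ms @ 6 + 1000.0ms (3/2)
8. 5000.0ms @ 15/2 + 1000.0ms (3/2)
9. 6000.0ms @ 9 + 1000.0ms (3/2)
10. 7000.0ms @ 21/2 + 1000.0ms (3/2)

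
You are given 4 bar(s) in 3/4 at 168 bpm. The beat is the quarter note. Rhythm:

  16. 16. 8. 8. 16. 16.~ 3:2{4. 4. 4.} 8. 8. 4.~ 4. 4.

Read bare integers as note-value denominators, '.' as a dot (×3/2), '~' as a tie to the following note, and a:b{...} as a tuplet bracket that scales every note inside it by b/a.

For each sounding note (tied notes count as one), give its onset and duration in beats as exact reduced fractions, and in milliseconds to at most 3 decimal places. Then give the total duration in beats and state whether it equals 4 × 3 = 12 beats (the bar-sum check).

1) 0.0ms=0b +133.929ms=3/8b
2) 133.929ms=3/8b +133.929ms=3/8b
3) 267.857ms=3/4b +267.857ms=3/4b
4) 535.714ms=3/2b +267.857ms=3/4b
5) 803.571ms=9/4b +133.929ms=3/8b
6) 937.5ms=21/8b +491.071ms=11/8b
7) 1428.571ms=4b +357.143ms=1b
8) 1785.714ms=5b +357.143ms=1b
9) 2142.857ms=6b +267.857ms=3/4b
10) 2410.714ms=27/4b +267.857ms=3/4b
11) 2678.571ms=15/2b +1071.429ms=3b
12) 3750.0ms=21/2b +535.714ms=3/2b
Σ=12b of 12 (168bpm 3/4) — PASS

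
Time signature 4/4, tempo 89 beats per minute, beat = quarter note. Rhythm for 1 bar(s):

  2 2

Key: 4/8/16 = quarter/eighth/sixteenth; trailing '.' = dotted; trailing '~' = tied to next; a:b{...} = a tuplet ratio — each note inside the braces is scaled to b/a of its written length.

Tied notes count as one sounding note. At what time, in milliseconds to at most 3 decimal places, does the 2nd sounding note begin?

1. 0.0ms @ 0 + 1348.315ms (2)
2. 1348.315ms @ 2 + 1348.315ms (2)

note 2 onset = 2b = 1348.315ms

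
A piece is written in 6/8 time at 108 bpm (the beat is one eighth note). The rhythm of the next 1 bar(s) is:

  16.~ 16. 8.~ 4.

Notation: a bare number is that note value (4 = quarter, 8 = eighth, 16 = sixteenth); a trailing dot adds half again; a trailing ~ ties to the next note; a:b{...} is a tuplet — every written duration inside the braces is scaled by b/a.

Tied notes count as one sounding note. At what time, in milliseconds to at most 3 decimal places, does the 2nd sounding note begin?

1. 0.0ms @ 0 + 833.333ms (3/2)
2. 833.333ms @ 3/2 + 2500.0ms (9/2)

note 2 onset = 3/2b = 833.333ms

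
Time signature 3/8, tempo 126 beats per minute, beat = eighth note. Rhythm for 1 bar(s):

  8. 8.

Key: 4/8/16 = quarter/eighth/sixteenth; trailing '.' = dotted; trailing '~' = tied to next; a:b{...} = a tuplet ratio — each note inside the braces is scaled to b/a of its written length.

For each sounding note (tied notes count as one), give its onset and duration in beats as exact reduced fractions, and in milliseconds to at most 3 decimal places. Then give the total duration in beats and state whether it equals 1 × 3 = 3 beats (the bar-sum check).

1) 0.0ms=0b +714.286ms=3/2b
2) 714.286ms=3/2b +714.286ms=3/2b
Σ=3b of 3 (126bpm 3/8) — PASS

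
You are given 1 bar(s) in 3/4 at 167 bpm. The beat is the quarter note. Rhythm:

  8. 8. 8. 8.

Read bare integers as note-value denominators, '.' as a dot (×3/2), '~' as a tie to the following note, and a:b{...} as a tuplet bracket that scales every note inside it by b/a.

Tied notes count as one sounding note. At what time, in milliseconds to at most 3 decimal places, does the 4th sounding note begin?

1. 0.0ms @ 0 + 269.461ms (3/4)
2. 269.461ms @ 3/4 + 269.461ms (3/4)
3. 538.922ms @ 3/2 + 269.461ms (3/4)
4. 808.383ms @ 9/4 + 269.461ms (3/4)

note 4 onset = 9/4b = 808.383ms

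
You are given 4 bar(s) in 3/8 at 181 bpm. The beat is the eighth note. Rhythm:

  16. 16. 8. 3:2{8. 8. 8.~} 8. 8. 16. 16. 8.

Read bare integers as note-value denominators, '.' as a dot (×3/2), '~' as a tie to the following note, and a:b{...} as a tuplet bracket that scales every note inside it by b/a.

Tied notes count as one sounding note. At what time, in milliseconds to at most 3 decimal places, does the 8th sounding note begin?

note 8 onset = 9b = 2983.425ms

1. 0.0ms @ 0 + 248.619ms (3/4)
2. 248.619ms @ 3/4 + 248.619ms (3/4)
3. 497.238ms @ 3/2 + 497.238ms (3/2)
4. 994.475ms @ 3 + 331.492ms (1)
5. 1325.967ms @ 4 + 331.492ms (1)
6. 1657.459ms @ 5 + 828.729ms (5/2)
7. 2486.188ms @ 15/2 + 497.238ms (3/2)
8. 2983.425ms @ 9 + 248.619ms (3/4)
9. 3232.044ms @ 39/4 + 248.619ms (3/4)
10. 3480.663ms @ 21/2 + 497.238ms (3/2)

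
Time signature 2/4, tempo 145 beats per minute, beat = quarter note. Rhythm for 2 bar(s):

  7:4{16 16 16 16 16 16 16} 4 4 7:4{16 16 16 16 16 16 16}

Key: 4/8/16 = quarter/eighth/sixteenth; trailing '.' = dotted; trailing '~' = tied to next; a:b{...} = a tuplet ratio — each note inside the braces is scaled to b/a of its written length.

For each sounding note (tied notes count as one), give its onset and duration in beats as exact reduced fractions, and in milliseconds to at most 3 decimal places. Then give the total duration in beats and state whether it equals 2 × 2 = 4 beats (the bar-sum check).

1) 0.0ms=0b +59.113ms=1/7b
2) 59.113ms=1/7b +59.113ms=1/7b
3) 118.227ms=2/7b +59.113ms=1/7b
4) 177.34ms=3/7b +59.113ms=1/7b
5) 236.453ms=4/7b +59.113ms=1/7b
6) 295.567ms=5/7b +59.113ms=1/7b
7) 354.68ms=6/7b +59.113ms=1/7b
8) 413.793ms=1b +413.793ms=1b
9) 827.586ms=2b +413.793ms=1b
10) 1241.379ms=3b +59.113ms=1/7b
11) 1300.493ms=22/7b +59.113ms=1/7b
12) 1359.606ms=23/7b +59.113ms=1/7b
13) 1418.719ms=24/7b +59.113ms=1/7b
14) 1477.833ms=25/7b +59.113ms=1/7b
15) 1536.946ms=26/7b +59.113ms=1/7b
16) 1596.059ms=27/7b +59.113ms=1/7b
Σ=4b of 4 (145bpm 2/4) — PASS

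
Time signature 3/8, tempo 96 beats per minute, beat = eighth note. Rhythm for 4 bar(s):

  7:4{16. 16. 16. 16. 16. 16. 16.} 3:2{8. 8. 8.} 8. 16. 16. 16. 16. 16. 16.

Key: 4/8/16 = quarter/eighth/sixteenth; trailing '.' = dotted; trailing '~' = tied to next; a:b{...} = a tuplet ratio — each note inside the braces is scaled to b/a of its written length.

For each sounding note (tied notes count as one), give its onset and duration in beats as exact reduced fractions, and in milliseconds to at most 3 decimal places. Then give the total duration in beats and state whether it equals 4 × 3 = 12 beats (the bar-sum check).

1) 0.0ms=0b +267.857ms=3/7b
2) 267.857ms=3/7b +267.857ms=3/7b
3) 535.714ms=6/7b +267.857ms=3/7b
4) 803.571ms=9/7b +267.857ms=3/7b
5) 1071.429ms=12/7b +267.857ms=3/7b
6) 1339.286ms=15/7b +267.857ms=3/7b
7) 1607.143ms=18/7b +267.857ms=3/7b
8) 1875.0ms=3b +625.0ms=1b
9) 2500.0ms=4b +625.0ms=1b
10) 3125.0ms=5b +625.0ms=1b
11) 3750.0ms=6b +937.5ms=3/2b
12) 4687.5ms=15/2b +468.75ms=3/4b
13) 5156.25ms=33/4b +468.75ms=3/4b
14) 5625.0ms=9b +468.75ms=3/4b
15) 6093.75ms=39/4b +468.75ms=3/4b
16) 6562.5ms=21/2b +468.75ms=3/4b
17) 7031.25ms=45/4b +468.75ms=3/4b
Σ=12b of 12 (96bpm 3/8) — PASS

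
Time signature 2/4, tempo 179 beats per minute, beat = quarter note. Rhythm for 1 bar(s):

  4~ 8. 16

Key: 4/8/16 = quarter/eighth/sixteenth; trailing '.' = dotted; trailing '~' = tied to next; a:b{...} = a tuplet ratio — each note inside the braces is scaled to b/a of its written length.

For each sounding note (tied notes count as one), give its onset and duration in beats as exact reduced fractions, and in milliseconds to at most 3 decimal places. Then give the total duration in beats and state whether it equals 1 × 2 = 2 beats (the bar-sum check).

1) 0.0ms=0b +586.592ms=7/4b
2) 586.592ms=7/4b +83.799ms=1/4b
Σ=2b of 2 (179bpm 2/4) — PASS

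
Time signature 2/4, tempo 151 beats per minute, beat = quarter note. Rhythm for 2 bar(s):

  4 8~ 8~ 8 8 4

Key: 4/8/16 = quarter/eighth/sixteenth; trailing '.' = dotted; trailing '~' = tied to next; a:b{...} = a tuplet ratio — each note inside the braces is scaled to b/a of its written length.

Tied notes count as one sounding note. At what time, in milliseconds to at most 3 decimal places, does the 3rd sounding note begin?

note 3 onset = 5/2b = 993.377ms

1. 0.0ms @ 0 + 397.351ms (1)
2. 397.351ms @ 1 + 596.026ms (3/2)
3. 993.377ms @ 5/2 + 198.675ms (1/2)
4. 1192.053ms @ 3 + 397.351ms (1)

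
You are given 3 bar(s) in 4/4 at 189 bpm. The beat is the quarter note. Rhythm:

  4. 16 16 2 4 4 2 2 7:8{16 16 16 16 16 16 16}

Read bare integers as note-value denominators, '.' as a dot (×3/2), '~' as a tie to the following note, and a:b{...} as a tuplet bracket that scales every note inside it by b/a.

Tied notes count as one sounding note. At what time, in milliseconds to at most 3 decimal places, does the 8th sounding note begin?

1. 0.0ms @ 0 + 476.19ms (3/2)
2. 476.19ms @ 3/2 + 79.365ms (1/4)
3. 555.556ms @ 7/4 + 79.365ms (1/4)
4. 634.921ms @ 2 + 634.921ms (2)
5. 1269.841ms @ 4 + 317.46ms (1)
6. 1587.302ms @ 5 + 317.46ms (1)
7. 1904.762ms @ 6 + 634.921ms (2)
8. 2539.683ms @ 8 + 634.921ms (2)
9. 3174.603ms @ 10 + 90.703ms (2/7)
10. 3265.306ms @ 72/7 + 90.703ms (2/7)
11. 3356.009ms @ 74/7 + 90.703ms (2/7)
12. 3446.712ms @ 76/7 + 90.703ms (2/7)
13. 3537.415ms @ 78/7 + 90.703ms (2/7)
14. 3628.118ms @ 80/7 + 90.703ms (2/7)
15. 3718.821ms @ 82/7 + 90.703ms (2/7)

note 8 onset = 8b = 2539.683ms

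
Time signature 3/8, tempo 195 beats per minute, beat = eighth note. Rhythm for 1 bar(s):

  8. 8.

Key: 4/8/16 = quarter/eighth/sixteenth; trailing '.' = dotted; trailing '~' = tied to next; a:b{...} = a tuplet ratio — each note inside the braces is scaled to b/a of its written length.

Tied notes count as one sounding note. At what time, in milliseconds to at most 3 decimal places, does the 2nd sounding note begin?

note 2 onset = 3/2b = 461.538ms

1. 0.0ms @ 0 + 461.538ms (3/2)
2. 461.538ms @ 3/2 + 461.538ms (3/2)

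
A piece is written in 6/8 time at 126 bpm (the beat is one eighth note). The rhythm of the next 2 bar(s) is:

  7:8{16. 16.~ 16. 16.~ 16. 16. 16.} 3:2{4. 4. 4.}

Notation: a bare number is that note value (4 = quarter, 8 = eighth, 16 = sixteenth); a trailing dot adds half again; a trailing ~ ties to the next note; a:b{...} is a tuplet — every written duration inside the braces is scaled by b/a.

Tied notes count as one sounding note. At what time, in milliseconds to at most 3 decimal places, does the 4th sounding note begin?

1. 0.0ms @ 0 + 408.163ms (6/7)
2. 408.163ms @ 6/7 + 816.327ms (12/7)
3. 1224.49ms @ 18/7 + 816.327ms (12/7)
4. 2040.816ms @ 30/7 + 408.163ms (6/7)
5. 2448.98ms @ 36/7 + 408.163ms (6/7)
6. 2857.143ms @ 6 + 952.381ms (2)
7. 3809.524ms @ 8 + 952.381ms (2)
8. 4761.905ms @ 10 + 952.381ms (2)

note 4 onset = 30/7b = 2040.816ms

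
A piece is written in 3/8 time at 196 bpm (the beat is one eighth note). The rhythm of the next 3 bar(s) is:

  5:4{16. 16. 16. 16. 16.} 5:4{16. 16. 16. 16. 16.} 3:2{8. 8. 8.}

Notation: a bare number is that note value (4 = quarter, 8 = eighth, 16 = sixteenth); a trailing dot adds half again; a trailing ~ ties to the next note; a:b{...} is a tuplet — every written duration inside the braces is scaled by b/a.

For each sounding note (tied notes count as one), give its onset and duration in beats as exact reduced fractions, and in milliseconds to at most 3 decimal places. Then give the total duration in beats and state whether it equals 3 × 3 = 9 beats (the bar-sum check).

1) 0.0ms=0b +183.673ms=3/5b
2) 183.673ms=3/5b +183.673ms=3/5b
3) 367.347ms=6/5b +183.673ms=3/5b
4) 551.02ms=9/5b +183.673ms=3/5b
5) 734.694ms=12/5b +183.673ms=3/5b
6) 918.367ms=3b +183.673ms=3/5b
7) 1102.041ms=18/5b +183.673ms=3/5b
8) 1285.714ms=21/5b +183.673ms=3/5b
9) 1469.388ms=24/5b +183.673ms=3/5b
10) 1653.061ms=27/5b +183.673ms=3/5b
11) 1836.735ms=6b +306.122ms=1b
12) 2142.857ms=7b +306.122ms=1b
13) 2448.98ms=8b +306.122ms=1b
Σ=9b of 9 (196bpm 3/8) — PASS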